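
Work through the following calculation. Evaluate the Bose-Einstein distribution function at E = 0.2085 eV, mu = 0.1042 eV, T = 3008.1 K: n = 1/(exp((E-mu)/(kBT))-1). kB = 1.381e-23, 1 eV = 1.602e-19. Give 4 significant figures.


Step 1: (E - mu) = 0.1043 eV
Step 2: x = (E-mu)*eV/(kB*T) = 0.1043*1.602e-19/(1.381e-23*3008.1) = 0.4022
Step 3: exp(x) = 1.495
Step 4: n = 1/(exp(x)-1) = 2.02

2.02


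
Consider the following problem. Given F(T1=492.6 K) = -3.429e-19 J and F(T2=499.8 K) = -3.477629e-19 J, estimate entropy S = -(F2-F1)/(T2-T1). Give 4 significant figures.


Step 1: dF = F2 - F1 = -3.477629e-19 - (-3.429e-19) = -4.8629e-21 J
Step 2: dT = T2 - T1 = 499.8 - 492.6 = 7.2 K
Step 3: S = -dF/dT = -(-4.8629e-21)/7.2 = 6.754e-22 J/K

6.754e-22


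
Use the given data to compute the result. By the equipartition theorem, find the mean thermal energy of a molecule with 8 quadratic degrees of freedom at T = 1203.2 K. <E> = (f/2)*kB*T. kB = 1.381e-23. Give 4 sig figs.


Step 1: f/2 = 8/2 = 4
Step 2: kB*T = 1.381e-23 * 1203.2 = 1.662e-20
Step 3: <E> = 4 * 1.662e-20 = 6.646e-20 J

6.646e-20


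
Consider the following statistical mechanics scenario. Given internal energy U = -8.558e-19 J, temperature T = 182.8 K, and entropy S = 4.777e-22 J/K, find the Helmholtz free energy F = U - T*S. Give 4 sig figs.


Step 1: T*S = 182.8 * 4.777e-22 = 8.732e-20 J
Step 2: F = U - T*S = -8.558e-19 - 8.732e-20
Step 3: F = -9.431e-19 J

-9.431e-19


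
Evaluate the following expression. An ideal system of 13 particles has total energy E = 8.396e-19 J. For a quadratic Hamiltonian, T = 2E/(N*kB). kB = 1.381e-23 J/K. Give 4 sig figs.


Step 1: Numerator = 2*E = 2*8.396e-19 = 1.679e-18 J
Step 2: Denominator = N*kB = 13*1.381e-23 = 1.795e-22
Step 3: T = 1.679e-18 / 1.795e-22 = 9353 K

9353


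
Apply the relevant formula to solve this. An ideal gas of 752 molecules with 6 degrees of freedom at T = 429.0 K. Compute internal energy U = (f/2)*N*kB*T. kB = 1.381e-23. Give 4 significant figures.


Step 1: f/2 = 6/2 = 3.0
Step 2: N*kB*T = 752*1.381e-23*429.0 = 4.455e-18
Step 3: U = 3.0 * 4.455e-18 = 1.337e-17 J

1.337e-17


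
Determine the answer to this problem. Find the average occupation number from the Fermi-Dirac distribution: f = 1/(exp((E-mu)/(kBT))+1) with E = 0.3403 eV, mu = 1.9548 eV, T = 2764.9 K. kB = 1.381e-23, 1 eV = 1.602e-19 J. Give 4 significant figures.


Step 1: (E - mu) = 0.3403 - 1.9548 = -1.615 eV
Step 2: Convert: (E-mu)*eV = -2.586e-19 J
Step 3: x = (E-mu)*eV/(kB*T) = -6.774
Step 4: f = 1/(exp(-6.774)+1) = 0.9989

0.9989


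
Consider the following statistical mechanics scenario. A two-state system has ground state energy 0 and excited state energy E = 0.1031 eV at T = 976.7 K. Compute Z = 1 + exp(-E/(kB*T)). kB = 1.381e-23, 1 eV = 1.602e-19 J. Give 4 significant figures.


Step 1: Compute beta*E = E*eV/(kB*T) = 0.1031*1.602e-19/(1.381e-23*976.7) = 1.225
Step 2: exp(-beta*E) = exp(-1.225) = 0.2939
Step 3: Z = 1 + 0.2939 = 1.294

1.294


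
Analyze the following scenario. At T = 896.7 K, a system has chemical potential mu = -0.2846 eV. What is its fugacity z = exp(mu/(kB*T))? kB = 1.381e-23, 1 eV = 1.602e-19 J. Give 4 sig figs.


Step 1: Convert mu to Joules: -0.2846*1.602e-19 = -4.559e-20 J
Step 2: kB*T = 1.381e-23*896.7 = 1.238e-20 J
Step 3: mu/(kB*T) = -3.682
Step 4: z = exp(-3.682) = 0.02518

0.02518


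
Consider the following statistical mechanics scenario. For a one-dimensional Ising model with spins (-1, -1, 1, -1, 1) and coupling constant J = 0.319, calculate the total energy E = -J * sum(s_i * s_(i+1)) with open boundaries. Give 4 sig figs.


Step 1: Nearest-neighbor products: 1, -1, -1, -1
Step 2: Sum of products = -2
Step 3: E = -0.319 * -2 = 0.638

0.638


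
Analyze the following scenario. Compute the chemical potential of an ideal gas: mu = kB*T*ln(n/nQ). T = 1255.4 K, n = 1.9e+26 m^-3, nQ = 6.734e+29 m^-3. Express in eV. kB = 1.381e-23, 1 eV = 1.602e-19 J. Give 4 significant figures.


Step 1: n/nQ = 1.9e+26/6.734e+29 = 0.0002822
Step 2: ln(n/nQ) = -8.173
Step 3: mu = kB*T*ln(n/nQ) = 1.734e-20*-8.173 = -1.417e-19 J
Step 4: Convert to eV: -1.417e-19/1.602e-19 = -0.8845 eV

-0.8845


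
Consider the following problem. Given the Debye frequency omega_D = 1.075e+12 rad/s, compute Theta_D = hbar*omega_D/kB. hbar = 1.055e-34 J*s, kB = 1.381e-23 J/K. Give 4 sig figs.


Step 1: hbar*omega_D = 1.055e-34 * 1.075e+12 = 1.134e-22 J
Step 2: Theta_D = 1.134e-22 / 1.381e-23
Step 3: Theta_D = 8.212 K

8.212


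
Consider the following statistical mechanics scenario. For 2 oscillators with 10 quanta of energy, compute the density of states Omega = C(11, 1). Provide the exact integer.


Step 1: Use binomial coefficient C(11, 1)
Step 2: Numerator = 11! / 10!
Step 3: Denominator = 1!
Step 4: Omega = 11

11


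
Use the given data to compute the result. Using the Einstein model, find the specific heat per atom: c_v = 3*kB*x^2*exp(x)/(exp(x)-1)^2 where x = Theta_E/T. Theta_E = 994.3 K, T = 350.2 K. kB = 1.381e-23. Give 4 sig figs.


Step 1: x = Theta_E/T = 994.3/350.2 = 2.839
Step 2: x^2 = 8.061
Step 3: exp(x) = 17.1
Step 4: c_v = 3*1.381e-23*8.061*17.1/(17.1-1)^2 = 2.203e-23

2.203e-23


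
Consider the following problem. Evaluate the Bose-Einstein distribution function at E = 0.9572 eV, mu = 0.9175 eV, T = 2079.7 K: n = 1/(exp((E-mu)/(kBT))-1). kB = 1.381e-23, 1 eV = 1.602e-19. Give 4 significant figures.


Step 1: (E - mu) = 0.0397 eV
Step 2: x = (E-mu)*eV/(kB*T) = 0.0397*1.602e-19/(1.381e-23*2079.7) = 0.2214
Step 3: exp(x) = 1.248
Step 4: n = 1/(exp(x)-1) = 4.034

4.034


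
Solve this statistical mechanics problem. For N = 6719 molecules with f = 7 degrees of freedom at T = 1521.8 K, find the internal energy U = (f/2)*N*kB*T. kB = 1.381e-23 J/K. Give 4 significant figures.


Step 1: f/2 = 7/2 = 3.5
Step 2: N*kB*T = 6719*1.381e-23*1521.8 = 1.412e-16
Step 3: U = 3.5 * 1.412e-16 = 4.942e-16 J

4.942e-16


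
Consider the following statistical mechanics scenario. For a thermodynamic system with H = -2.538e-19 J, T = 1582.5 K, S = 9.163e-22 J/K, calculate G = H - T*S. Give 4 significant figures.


Step 1: T*S = 1582.5 * 9.163e-22 = 1.45e-18 J
Step 2: G = H - T*S = -2.538e-19 - 1.45e-18
Step 3: G = -1.704e-18 J

-1.704e-18


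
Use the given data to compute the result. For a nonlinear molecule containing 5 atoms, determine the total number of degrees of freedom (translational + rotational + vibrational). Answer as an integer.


Step 1: Translational DOF = 3
Step 2: Rotational DOF (nonlinear) = 3
Step 3: Vibrational DOF = 3*5 - 6 = 9
Step 4: Total = 3 + 3 + 9 = 15

15


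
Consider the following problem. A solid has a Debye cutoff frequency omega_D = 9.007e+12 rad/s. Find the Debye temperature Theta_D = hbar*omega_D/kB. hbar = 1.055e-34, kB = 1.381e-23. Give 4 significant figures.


Step 1: hbar*omega_D = 1.055e-34 * 9.007e+12 = 9.502e-22 J
Step 2: Theta_D = 9.502e-22 / 1.381e-23
Step 3: Theta_D = 68.81 K

68.81


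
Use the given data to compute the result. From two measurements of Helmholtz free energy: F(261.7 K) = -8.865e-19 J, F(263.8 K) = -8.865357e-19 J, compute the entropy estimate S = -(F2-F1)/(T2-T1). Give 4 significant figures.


Step 1: dF = F2 - F1 = -8.865357e-19 - (-8.865e-19) = -3.57e-23 J
Step 2: dT = T2 - T1 = 263.8 - 261.7 = 2.1 K
Step 3: S = -dF/dT = -(-3.57e-23)/2.1 = 1.7e-23 J/K

1.7e-23


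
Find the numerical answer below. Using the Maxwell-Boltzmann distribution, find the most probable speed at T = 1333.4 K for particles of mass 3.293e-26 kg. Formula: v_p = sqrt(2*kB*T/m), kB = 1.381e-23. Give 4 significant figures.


Step 1: Numerator = 2*kB*T = 2*1.381e-23*1333.4 = 3.683e-20
Step 2: Ratio = 3.683e-20 / 3.293e-26 = 1.118e+06
Step 3: v_p = sqrt(1.118e+06) = 1058 m/s

1058


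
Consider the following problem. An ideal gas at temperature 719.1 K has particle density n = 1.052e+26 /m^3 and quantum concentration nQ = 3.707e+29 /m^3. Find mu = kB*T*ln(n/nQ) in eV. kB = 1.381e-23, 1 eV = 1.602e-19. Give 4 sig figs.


Step 1: n/nQ = 1.052e+26/3.707e+29 = 0.0002838
Step 2: ln(n/nQ) = -8.167
Step 3: mu = kB*T*ln(n/nQ) = 9.931e-21*-8.167 = -8.111e-20 J
Step 4: Convert to eV: -8.111e-20/1.602e-19 = -0.5063 eV

-0.5063


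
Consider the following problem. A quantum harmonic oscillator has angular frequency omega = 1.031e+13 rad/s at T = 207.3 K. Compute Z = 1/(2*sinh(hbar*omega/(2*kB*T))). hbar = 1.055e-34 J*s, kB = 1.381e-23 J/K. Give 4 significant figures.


Step 1: Compute x = hbar*omega/(kB*T) = 1.055e-34*1.031e+13/(1.381e-23*207.3) = 0.3799
Step 2: x/2 = 0.19
Step 3: sinh(x/2) = 0.1911
Step 4: Z = 1/(2*0.1911) = 2.616

2.616


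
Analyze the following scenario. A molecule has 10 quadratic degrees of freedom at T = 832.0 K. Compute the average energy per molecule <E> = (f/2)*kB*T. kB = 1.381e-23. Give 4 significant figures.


Step 1: f/2 = 10/2 = 5
Step 2: kB*T = 1.381e-23 * 832.0 = 1.149e-20
Step 3: <E> = 5 * 1.149e-20 = 5.745e-20 J

5.745e-20


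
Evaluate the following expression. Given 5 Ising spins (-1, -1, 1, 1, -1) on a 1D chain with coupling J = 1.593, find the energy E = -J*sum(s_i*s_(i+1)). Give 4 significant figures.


Step 1: Nearest-neighbor products: 1, -1, 1, -1
Step 2: Sum of products = 0
Step 3: E = -1.593 * 0 = 0

0


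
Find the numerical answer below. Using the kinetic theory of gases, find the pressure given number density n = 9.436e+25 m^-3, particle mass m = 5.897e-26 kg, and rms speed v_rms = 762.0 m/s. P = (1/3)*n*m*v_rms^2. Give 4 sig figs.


Step 1: v_rms^2 = 762.0^2 = 5.806e+05
Step 2: n*m = 9.436e+25*5.897e-26 = 5.564
Step 3: P = (1/3)*5.564*5.806e+05 = 1.077e+06 Pa

1.077e+06


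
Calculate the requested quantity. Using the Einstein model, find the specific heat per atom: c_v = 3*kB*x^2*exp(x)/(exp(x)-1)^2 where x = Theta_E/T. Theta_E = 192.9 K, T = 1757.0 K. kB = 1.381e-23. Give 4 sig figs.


Step 1: x = Theta_E/T = 192.9/1757.0 = 0.1098
Step 2: x^2 = 0.01205
Step 3: exp(x) = 1.116
Step 4: c_v = 3*1.381e-23*0.01205*1.116/(1.116-1)^2 = 4.139e-23

4.139e-23


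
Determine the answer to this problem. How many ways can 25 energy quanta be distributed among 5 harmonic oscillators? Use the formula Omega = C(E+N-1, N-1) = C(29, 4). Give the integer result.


Step 1: Use binomial coefficient C(29, 4)
Step 2: Numerator = 29! / 25!
Step 3: Denominator = 4!
Step 4: Omega = 23751

23751


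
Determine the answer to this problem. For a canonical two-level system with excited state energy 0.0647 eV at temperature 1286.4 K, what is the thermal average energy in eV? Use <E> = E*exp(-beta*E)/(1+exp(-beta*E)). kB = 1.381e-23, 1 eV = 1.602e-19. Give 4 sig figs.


Step 1: beta*E = 0.0647*1.602e-19/(1.381e-23*1286.4) = 0.5834
Step 2: exp(-beta*E) = 0.558
Step 3: <E> = 0.0647*0.558/(1+0.558) = 0.02317 eV

0.02317


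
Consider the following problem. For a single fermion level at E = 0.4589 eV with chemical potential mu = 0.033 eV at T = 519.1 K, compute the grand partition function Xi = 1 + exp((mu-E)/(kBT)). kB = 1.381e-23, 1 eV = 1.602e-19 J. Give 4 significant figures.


Step 1: (mu - E) = 0.033 - 0.4589 = -0.4259 eV
Step 2: x = (mu-E)*eV/(kB*T) = -0.4259*1.602e-19/(1.381e-23*519.1) = -9.518
Step 3: exp(x) = 7.355e-05
Step 4: Xi = 1 + 7.355e-05 = 1

1


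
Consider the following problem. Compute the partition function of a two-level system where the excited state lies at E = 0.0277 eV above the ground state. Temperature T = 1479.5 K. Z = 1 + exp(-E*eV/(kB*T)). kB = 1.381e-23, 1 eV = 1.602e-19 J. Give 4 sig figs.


Step 1: Compute beta*E = E*eV/(kB*T) = 0.0277*1.602e-19/(1.381e-23*1479.5) = 0.2172
Step 2: exp(-beta*E) = exp(-0.2172) = 0.8048
Step 3: Z = 1 + 0.8048 = 1.805

1.805


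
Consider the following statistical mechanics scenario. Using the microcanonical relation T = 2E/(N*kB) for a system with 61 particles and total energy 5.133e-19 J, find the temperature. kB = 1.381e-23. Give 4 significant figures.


Step 1: Numerator = 2*E = 2*5.133e-19 = 1.027e-18 J
Step 2: Denominator = N*kB = 61*1.381e-23 = 8.424e-22
Step 3: T = 1.027e-18 / 8.424e-22 = 1219 K

1219


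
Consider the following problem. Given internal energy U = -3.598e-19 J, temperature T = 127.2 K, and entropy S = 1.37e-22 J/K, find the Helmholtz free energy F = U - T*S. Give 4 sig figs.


Step 1: T*S = 127.2 * 1.37e-22 = 1.743e-20 J
Step 2: F = U - T*S = -3.598e-19 - 1.743e-20
Step 3: F = -3.772e-19 J

-3.772e-19


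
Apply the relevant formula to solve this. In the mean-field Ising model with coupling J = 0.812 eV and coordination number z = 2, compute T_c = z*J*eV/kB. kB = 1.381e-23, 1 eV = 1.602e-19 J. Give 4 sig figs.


Step 1: z*J = 2*0.812 = 1.624 eV
Step 2: Convert to Joules: 1.624*1.602e-19 = 2.602e-19 J
Step 3: T_c = 2.602e-19 / 1.381e-23 = 1.884e+04 K

1.884e+04


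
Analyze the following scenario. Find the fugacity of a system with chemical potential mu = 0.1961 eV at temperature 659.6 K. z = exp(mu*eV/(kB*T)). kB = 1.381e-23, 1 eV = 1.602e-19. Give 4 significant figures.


Step 1: Convert mu to Joules: 0.1961*1.602e-19 = 3.142e-20 J
Step 2: kB*T = 1.381e-23*659.6 = 9.109e-21 J
Step 3: mu/(kB*T) = 3.449
Step 4: z = exp(3.449) = 31.46

31.46


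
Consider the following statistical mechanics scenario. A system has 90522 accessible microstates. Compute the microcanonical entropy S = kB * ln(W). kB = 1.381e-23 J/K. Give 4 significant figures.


Step 1: ln(W) = ln(90522) = 11.41
Step 2: S = kB * ln(W) = 1.381e-23 * 11.41
Step 3: S = 1.576e-22 J/K

1.576e-22


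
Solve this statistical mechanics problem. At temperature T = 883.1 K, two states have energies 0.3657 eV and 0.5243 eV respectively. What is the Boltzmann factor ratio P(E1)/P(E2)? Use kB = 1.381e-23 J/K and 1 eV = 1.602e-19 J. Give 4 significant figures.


Step 1: Compute energy difference dE = E1 - E2 = 0.3657 - 0.5243 = -0.1586 eV
Step 2: Convert to Joules: dE_J = -0.1586 * 1.602e-19 = -2.541e-20 J
Step 3: Compute exponent = -dE_J / (kB * T) = -(-2.541e-20) / (1.381e-23 * 883.1) = 2.083
Step 4: P(E1)/P(E2) = exp(2.083) = 8.031

8.031


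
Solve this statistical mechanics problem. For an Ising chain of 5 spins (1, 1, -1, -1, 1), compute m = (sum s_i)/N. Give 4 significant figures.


Step 1: Count up spins (+1): 3, down spins (-1): 2
Step 2: Total magnetization M = 3 - 2 = 1
Step 3: m = M/N = 1/5 = 0.2

0.2


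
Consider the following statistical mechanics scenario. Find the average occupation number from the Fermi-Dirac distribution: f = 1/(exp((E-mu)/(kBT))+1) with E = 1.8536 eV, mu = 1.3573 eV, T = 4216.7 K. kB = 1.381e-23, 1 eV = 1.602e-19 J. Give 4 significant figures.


Step 1: (E - mu) = 1.8536 - 1.3573 = 0.4963 eV
Step 2: Convert: (E-mu)*eV = 7.951e-20 J
Step 3: x = (E-mu)*eV/(kB*T) = 1.365
Step 4: f = 1/(exp(1.365)+1) = 0.2034

0.2034


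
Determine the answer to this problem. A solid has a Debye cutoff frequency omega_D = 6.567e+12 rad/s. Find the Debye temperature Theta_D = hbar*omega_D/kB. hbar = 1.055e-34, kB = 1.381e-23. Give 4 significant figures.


Step 1: hbar*omega_D = 1.055e-34 * 6.567e+12 = 6.928e-22 J
Step 2: Theta_D = 6.928e-22 / 1.381e-23
Step 3: Theta_D = 50.17 K

50.17


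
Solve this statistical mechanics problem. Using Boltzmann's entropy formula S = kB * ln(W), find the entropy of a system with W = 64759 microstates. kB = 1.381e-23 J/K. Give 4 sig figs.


Step 1: ln(W) = ln(64759) = 11.08
Step 2: S = kB * ln(W) = 1.381e-23 * 11.08
Step 3: S = 1.53e-22 J/K

1.53e-22


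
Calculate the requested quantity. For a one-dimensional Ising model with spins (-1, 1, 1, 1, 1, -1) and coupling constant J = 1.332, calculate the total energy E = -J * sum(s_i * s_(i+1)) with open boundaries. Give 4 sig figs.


Step 1: Nearest-neighbor products: -1, 1, 1, 1, -1
Step 2: Sum of products = 1
Step 3: E = -1.332 * 1 = -1.332

-1.332


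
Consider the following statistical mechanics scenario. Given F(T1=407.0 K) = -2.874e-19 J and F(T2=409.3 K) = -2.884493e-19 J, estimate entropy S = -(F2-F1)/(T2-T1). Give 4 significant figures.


Step 1: dF = F2 - F1 = -2.884493e-19 - (-2.874e-19) = -1.0493e-21 J
Step 2: dT = T2 - T1 = 409.3 - 407.0 = 2.3 K
Step 3: S = -dF/dT = -(-1.0493e-21)/2.3 = 4.562e-22 J/K

4.562e-22


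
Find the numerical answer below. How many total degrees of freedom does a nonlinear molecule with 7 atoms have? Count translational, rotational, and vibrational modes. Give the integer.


Step 1: Translational DOF = 3
Step 2: Rotational DOF (nonlinear) = 3
Step 3: Vibrational DOF = 3*7 - 6 = 15
Step 4: Total = 3 + 3 + 15 = 21

21


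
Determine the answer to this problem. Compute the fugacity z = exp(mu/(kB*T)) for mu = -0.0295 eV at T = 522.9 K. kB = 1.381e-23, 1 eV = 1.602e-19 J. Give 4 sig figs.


Step 1: Convert mu to Joules: -0.0295*1.602e-19 = -4.726e-21 J
Step 2: kB*T = 1.381e-23*522.9 = 7.221e-21 J
Step 3: mu/(kB*T) = -0.6544
Step 4: z = exp(-0.6544) = 0.5197

0.5197


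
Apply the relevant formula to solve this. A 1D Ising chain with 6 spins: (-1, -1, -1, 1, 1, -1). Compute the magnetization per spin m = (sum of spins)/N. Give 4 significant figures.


Step 1: Count up spins (+1): 2, down spins (-1): 4
Step 2: Total magnetization M = 2 - 4 = -2
Step 3: m = M/N = -2/6 = -0.3333

-0.3333


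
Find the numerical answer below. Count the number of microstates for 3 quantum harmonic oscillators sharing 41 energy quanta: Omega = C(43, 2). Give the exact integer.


Step 1: Use binomial coefficient C(43, 2)
Step 2: Numerator = 43! / 41!
Step 3: Denominator = 2!
Step 4: Omega = 903

903


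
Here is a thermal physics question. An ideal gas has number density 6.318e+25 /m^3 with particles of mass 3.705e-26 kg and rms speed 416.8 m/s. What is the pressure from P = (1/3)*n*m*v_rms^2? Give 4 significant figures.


Step 1: v_rms^2 = 416.8^2 = 1.737e+05
Step 2: n*m = 6.318e+25*3.705e-26 = 2.341
Step 3: P = (1/3)*2.341*1.737e+05 = 1.356e+05 Pa

1.356e+05


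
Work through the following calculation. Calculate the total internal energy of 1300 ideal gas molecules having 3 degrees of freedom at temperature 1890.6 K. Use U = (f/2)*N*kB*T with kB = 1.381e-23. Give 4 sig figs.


Step 1: f/2 = 3/2 = 1.5
Step 2: N*kB*T = 1300*1.381e-23*1890.6 = 3.394e-17
Step 3: U = 1.5 * 3.394e-17 = 5.091e-17 J

5.091e-17


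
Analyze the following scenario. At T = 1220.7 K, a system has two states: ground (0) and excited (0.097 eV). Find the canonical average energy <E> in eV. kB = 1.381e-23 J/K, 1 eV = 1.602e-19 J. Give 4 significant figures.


Step 1: beta*E = 0.097*1.602e-19/(1.381e-23*1220.7) = 0.9218
Step 2: exp(-beta*E) = 0.3978
Step 3: <E> = 0.097*0.3978/(1+0.3978) = 0.02761 eV

0.02761


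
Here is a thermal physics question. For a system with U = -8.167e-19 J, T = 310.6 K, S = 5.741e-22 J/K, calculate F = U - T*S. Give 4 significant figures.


Step 1: T*S = 310.6 * 5.741e-22 = 1.783e-19 J
Step 2: F = U - T*S = -8.167e-19 - 1.783e-19
Step 3: F = -9.95e-19 J

-9.95e-19


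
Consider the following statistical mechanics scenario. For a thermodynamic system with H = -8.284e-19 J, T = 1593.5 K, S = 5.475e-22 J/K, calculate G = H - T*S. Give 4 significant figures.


Step 1: T*S = 1593.5 * 5.475e-22 = 8.724e-19 J
Step 2: G = H - T*S = -8.284e-19 - 8.724e-19
Step 3: G = -1.701e-18 J

-1.701e-18


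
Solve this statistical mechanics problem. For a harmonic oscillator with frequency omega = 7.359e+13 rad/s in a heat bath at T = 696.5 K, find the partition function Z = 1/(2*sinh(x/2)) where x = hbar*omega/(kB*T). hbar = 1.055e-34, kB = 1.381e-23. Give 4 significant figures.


Step 1: Compute x = hbar*omega/(kB*T) = 1.055e-34*7.359e+13/(1.381e-23*696.5) = 0.8072
Step 2: x/2 = 0.4036
Step 3: sinh(x/2) = 0.4146
Step 4: Z = 1/(2*0.4146) = 1.206

1.206


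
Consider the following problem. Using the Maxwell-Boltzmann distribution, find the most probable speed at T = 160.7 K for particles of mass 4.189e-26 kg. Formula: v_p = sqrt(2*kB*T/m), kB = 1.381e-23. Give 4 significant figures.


Step 1: Numerator = 2*kB*T = 2*1.381e-23*160.7 = 4.439e-21
Step 2: Ratio = 4.439e-21 / 4.189e-26 = 1.06e+05
Step 3: v_p = sqrt(1.06e+05) = 325.5 m/s

325.5


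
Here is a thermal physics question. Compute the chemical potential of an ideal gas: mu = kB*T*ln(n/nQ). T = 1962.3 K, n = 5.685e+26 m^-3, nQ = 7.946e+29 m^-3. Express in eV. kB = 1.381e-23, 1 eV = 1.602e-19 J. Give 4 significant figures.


Step 1: n/nQ = 5.685e+26/7.946e+29 = 0.0007155
Step 2: ln(n/nQ) = -7.243
Step 3: mu = kB*T*ln(n/nQ) = 2.71e-20*-7.243 = -1.963e-19 J
Step 4: Convert to eV: -1.963e-19/1.602e-19 = -1.225 eV

-1.225


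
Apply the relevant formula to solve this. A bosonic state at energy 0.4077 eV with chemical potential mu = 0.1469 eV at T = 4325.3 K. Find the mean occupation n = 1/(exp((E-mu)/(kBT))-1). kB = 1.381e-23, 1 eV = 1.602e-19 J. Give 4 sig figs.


Step 1: (E - mu) = 0.2608 eV
Step 2: x = (E-mu)*eV/(kB*T) = 0.2608*1.602e-19/(1.381e-23*4325.3) = 0.6995
Step 3: exp(x) = 2.013
Step 4: n = 1/(exp(x)-1) = 0.9875

0.9875


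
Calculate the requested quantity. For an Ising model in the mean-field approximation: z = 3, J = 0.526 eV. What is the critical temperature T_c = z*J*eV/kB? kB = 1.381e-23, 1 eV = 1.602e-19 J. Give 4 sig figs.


Step 1: z*J = 3*0.526 = 1.578 eV
Step 2: Convert to Joules: 1.578*1.602e-19 = 2.528e-19 J
Step 3: T_c = 2.528e-19 / 1.381e-23 = 1.831e+04 K

1.831e+04


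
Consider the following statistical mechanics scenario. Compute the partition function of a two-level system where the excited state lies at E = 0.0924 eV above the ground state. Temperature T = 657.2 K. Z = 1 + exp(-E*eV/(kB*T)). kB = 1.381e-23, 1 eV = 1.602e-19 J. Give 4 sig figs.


Step 1: Compute beta*E = E*eV/(kB*T) = 0.0924*1.602e-19/(1.381e-23*657.2) = 1.631
Step 2: exp(-beta*E) = exp(-1.631) = 0.1957
Step 3: Z = 1 + 0.1957 = 1.196

1.196


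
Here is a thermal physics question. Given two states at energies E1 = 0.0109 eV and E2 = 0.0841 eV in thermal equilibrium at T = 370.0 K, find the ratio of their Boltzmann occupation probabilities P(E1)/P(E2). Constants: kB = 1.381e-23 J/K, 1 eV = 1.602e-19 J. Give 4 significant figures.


Step 1: Compute energy difference dE = E1 - E2 = 0.0109 - 0.0841 = -0.0732 eV
Step 2: Convert to Joules: dE_J = -0.0732 * 1.602e-19 = -1.173e-20 J
Step 3: Compute exponent = -dE_J / (kB * T) = -(-1.173e-20) / (1.381e-23 * 370.0) = 2.295
Step 4: P(E1)/P(E2) = exp(2.295) = 9.924

9.924


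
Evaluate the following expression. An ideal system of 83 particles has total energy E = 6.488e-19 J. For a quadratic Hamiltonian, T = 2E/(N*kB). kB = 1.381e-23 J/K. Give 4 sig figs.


Step 1: Numerator = 2*E = 2*6.488e-19 = 1.298e-18 J
Step 2: Denominator = N*kB = 83*1.381e-23 = 1.146e-21
Step 3: T = 1.298e-18 / 1.146e-21 = 1132 K

1132


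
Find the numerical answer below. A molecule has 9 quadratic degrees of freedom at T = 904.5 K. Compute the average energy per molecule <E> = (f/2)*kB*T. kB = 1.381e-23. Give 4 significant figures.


Step 1: f/2 = 9/2 = 4.5
Step 2: kB*T = 1.381e-23 * 904.5 = 1.249e-20
Step 3: <E> = 4.5 * 1.249e-20 = 5.621e-20 J

5.621e-20


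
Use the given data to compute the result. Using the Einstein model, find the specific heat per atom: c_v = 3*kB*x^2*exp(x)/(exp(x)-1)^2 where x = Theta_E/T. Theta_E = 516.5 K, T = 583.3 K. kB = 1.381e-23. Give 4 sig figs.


Step 1: x = Theta_E/T = 516.5/583.3 = 0.8855
Step 2: x^2 = 0.7841
Step 3: exp(x) = 2.424
Step 4: c_v = 3*1.381e-23*0.7841*2.424/(2.424-1)^2 = 3.883e-23

3.883e-23


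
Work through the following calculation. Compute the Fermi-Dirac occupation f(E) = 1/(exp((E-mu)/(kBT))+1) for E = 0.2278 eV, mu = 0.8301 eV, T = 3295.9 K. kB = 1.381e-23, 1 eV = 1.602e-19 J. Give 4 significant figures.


Step 1: (E - mu) = 0.2278 - 0.8301 = -0.6023 eV
Step 2: Convert: (E-mu)*eV = -9.649e-20 J
Step 3: x = (E-mu)*eV/(kB*T) = -2.12
Step 4: f = 1/(exp(-2.12)+1) = 0.8928

0.8928


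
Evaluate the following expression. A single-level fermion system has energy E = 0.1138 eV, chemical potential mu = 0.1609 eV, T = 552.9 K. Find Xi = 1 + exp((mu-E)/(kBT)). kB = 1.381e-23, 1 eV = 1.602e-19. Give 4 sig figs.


Step 1: (mu - E) = 0.1609 - 0.1138 = 0.0471 eV
Step 2: x = (mu-E)*eV/(kB*T) = 0.0471*1.602e-19/(1.381e-23*552.9) = 0.9882
Step 3: exp(x) = 2.686
Step 4: Xi = 1 + 2.686 = 3.686

3.686


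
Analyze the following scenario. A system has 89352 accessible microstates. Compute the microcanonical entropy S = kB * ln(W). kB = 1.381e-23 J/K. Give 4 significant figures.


Step 1: ln(W) = ln(89352) = 11.4
Step 2: S = kB * ln(W) = 1.381e-23 * 11.4
Step 3: S = 1.574e-22 J/K

1.574e-22


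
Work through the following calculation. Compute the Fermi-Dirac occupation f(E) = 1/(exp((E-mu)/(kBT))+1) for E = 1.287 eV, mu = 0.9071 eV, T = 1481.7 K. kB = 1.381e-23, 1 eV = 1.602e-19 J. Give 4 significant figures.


Step 1: (E - mu) = 1.287 - 0.9071 = 0.3799 eV
Step 2: Convert: (E-mu)*eV = 6.086e-20 J
Step 3: x = (E-mu)*eV/(kB*T) = 2.974
Step 4: f = 1/(exp(2.974)+1) = 0.0486

0.0486


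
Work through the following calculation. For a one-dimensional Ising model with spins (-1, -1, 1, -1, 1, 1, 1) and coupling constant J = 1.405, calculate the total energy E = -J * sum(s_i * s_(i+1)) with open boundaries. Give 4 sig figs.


Step 1: Nearest-neighbor products: 1, -1, -1, -1, 1, 1
Step 2: Sum of products = 0
Step 3: E = -1.405 * 0 = 0

0


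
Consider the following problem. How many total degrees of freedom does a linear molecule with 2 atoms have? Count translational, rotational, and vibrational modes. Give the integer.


Step 1: Translational DOF = 3
Step 2: Rotational DOF (linear) = 2
Step 3: Vibrational DOF = 3*2 - 5 = 1
Step 4: Total = 3 + 2 + 1 = 6

6


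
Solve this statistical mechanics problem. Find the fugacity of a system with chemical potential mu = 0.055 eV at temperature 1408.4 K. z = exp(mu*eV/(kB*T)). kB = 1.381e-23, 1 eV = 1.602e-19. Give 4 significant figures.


Step 1: Convert mu to Joules: 0.055*1.602e-19 = 8.811e-21 J
Step 2: kB*T = 1.381e-23*1408.4 = 1.945e-20 J
Step 3: mu/(kB*T) = 0.453
Step 4: z = exp(0.453) = 1.573

1.573


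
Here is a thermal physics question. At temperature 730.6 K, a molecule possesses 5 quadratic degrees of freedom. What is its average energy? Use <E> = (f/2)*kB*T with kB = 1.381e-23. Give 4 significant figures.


Step 1: f/2 = 5/2 = 2.5
Step 2: kB*T = 1.381e-23 * 730.6 = 1.009e-20
Step 3: <E> = 2.5 * 1.009e-20 = 2.522e-20 J

2.522e-20


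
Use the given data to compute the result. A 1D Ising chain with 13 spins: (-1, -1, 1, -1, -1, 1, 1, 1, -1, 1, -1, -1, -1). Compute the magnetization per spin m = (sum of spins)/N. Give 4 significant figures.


Step 1: Count up spins (+1): 5, down spins (-1): 8
Step 2: Total magnetization M = 5 - 8 = -3
Step 3: m = M/N = -3/13 = -0.2308

-0.2308


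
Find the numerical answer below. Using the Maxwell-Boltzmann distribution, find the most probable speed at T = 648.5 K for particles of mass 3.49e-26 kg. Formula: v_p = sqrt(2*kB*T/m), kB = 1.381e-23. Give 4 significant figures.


Step 1: Numerator = 2*kB*T = 2*1.381e-23*648.5 = 1.791e-20
Step 2: Ratio = 1.791e-20 / 3.49e-26 = 5.132e+05
Step 3: v_p = sqrt(5.132e+05) = 716.4 m/s

716.4


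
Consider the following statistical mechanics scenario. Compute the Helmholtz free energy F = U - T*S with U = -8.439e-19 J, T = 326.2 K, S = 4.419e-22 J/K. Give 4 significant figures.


Step 1: T*S = 326.2 * 4.419e-22 = 1.441e-19 J
Step 2: F = U - T*S = -8.439e-19 - 1.441e-19
Step 3: F = -9.88e-19 J

-9.88e-19


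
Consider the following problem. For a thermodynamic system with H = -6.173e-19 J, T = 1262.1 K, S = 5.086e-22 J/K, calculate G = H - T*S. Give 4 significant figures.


Step 1: T*S = 1262.1 * 5.086e-22 = 6.419e-19 J
Step 2: G = H - T*S = -6.173e-19 - 6.419e-19
Step 3: G = -1.259e-18 J

-1.259e-18


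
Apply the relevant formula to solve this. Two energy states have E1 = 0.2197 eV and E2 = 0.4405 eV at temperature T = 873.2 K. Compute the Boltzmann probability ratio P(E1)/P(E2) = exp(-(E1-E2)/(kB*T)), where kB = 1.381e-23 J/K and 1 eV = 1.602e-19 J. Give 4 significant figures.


Step 1: Compute energy difference dE = E1 - E2 = 0.2197 - 0.4405 = -0.2208 eV
Step 2: Convert to Joules: dE_J = -0.2208 * 1.602e-19 = -3.537e-20 J
Step 3: Compute exponent = -dE_J / (kB * T) = -(-3.537e-20) / (1.381e-23 * 873.2) = 2.933
Step 4: P(E1)/P(E2) = exp(2.933) = 18.79

18.79


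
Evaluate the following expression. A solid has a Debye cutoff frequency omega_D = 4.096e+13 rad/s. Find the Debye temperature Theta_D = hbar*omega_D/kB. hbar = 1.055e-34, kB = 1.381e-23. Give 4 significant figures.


Step 1: hbar*omega_D = 1.055e-34 * 4.096e+13 = 4.321e-21 J
Step 2: Theta_D = 4.321e-21 / 1.381e-23
Step 3: Theta_D = 312.9 K

312.9


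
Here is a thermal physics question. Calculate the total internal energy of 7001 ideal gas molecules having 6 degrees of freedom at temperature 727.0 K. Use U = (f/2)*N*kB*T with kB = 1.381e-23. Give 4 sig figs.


Step 1: f/2 = 6/2 = 3.0
Step 2: N*kB*T = 7001*1.381e-23*727.0 = 7.029e-17
Step 3: U = 3.0 * 7.029e-17 = 2.109e-16 J

2.109e-16


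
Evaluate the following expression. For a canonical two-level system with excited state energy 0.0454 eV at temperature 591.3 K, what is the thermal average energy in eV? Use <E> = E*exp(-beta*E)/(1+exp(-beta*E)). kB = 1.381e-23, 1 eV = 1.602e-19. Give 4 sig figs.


Step 1: beta*E = 0.0454*1.602e-19/(1.381e-23*591.3) = 0.8907
Step 2: exp(-beta*E) = 0.4104
Step 3: <E> = 0.0454*0.4104/(1+0.4104) = 0.01321 eV

0.01321


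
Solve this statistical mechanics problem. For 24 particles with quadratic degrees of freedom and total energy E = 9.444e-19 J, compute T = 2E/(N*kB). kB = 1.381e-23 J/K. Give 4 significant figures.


Step 1: Numerator = 2*E = 2*9.444e-19 = 1.889e-18 J
Step 2: Denominator = N*kB = 24*1.381e-23 = 3.314e-22
Step 3: T = 1.889e-18 / 3.314e-22 = 5699 K

5699


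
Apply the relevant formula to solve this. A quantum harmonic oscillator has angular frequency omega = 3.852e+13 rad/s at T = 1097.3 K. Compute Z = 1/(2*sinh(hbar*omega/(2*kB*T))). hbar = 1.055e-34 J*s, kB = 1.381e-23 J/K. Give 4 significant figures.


Step 1: Compute x = hbar*omega/(kB*T) = 1.055e-34*3.852e+13/(1.381e-23*1097.3) = 0.2682
Step 2: x/2 = 0.1341
Step 3: sinh(x/2) = 0.1345
Step 4: Z = 1/(2*0.1345) = 3.718

3.718


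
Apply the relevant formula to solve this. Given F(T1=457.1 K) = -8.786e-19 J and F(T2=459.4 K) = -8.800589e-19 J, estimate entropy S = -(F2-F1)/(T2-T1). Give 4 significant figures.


Step 1: dF = F2 - F1 = -8.800589e-19 - (-8.786e-19) = -1.4589e-21 J
Step 2: dT = T2 - T1 = 459.4 - 457.1 = 2.3 K
Step 3: S = -dF/dT = -(-1.4589e-21)/2.3 = 6.343e-22 J/K

6.343e-22


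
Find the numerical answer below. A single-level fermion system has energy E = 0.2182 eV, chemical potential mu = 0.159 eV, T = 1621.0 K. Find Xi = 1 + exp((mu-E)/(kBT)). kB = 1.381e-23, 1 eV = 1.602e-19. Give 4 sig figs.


Step 1: (mu - E) = 0.159 - 0.2182 = -0.0592 eV
Step 2: x = (mu-E)*eV/(kB*T) = -0.0592*1.602e-19/(1.381e-23*1621.0) = -0.4237
Step 3: exp(x) = 0.6547
Step 4: Xi = 1 + 0.6547 = 1.655

1.655


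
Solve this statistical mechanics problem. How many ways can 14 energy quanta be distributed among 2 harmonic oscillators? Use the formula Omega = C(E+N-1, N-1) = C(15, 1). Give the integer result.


Step 1: Use binomial coefficient C(15, 1)
Step 2: Numerator = 15! / 14!
Step 3: Denominator = 1!
Step 4: Omega = 15

15


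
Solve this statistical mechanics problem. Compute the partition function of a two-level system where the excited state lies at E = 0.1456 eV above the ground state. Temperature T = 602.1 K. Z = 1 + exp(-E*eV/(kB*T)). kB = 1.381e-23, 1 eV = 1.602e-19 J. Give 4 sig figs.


Step 1: Compute beta*E = E*eV/(kB*T) = 0.1456*1.602e-19/(1.381e-23*602.1) = 2.805
Step 2: exp(-beta*E) = exp(-2.805) = 0.0605
Step 3: Z = 1 + 0.0605 = 1.06

1.06


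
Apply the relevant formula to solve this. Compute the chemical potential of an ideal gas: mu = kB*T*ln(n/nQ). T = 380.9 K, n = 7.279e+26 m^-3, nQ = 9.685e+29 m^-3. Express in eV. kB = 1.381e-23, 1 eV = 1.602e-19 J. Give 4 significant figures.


Step 1: n/nQ = 7.279e+26/9.685e+29 = 0.0007516
Step 2: ln(n/nQ) = -7.193
Step 3: mu = kB*T*ln(n/nQ) = 5.26e-21*-7.193 = -3.784e-20 J
Step 4: Convert to eV: -3.784e-20/1.602e-19 = -0.2362 eV

-0.2362


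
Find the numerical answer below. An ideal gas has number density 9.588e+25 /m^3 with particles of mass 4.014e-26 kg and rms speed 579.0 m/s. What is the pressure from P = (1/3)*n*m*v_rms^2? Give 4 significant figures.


Step 1: v_rms^2 = 579.0^2 = 3.352e+05
Step 2: n*m = 9.588e+25*4.014e-26 = 3.849
Step 3: P = (1/3)*3.849*3.352e+05 = 4.301e+05 Pa

4.301e+05


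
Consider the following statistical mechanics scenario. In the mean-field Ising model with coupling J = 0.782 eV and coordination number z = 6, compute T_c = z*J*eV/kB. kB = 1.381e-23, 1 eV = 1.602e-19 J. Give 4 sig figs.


Step 1: z*J = 6*0.782 = 4.692 eV
Step 2: Convert to Joules: 4.692*1.602e-19 = 7.517e-19 J
Step 3: T_c = 7.517e-19 / 1.381e-23 = 5.443e+04 K

5.443e+04


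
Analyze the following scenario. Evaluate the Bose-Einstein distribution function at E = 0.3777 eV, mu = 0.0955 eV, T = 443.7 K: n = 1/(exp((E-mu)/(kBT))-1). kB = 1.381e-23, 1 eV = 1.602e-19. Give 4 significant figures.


Step 1: (E - mu) = 0.2822 eV
Step 2: x = (E-mu)*eV/(kB*T) = 0.2822*1.602e-19/(1.381e-23*443.7) = 7.378
Step 3: exp(x) = 1600
Step 4: n = 1/(exp(x)-1) = 0.0006253

0.0006253


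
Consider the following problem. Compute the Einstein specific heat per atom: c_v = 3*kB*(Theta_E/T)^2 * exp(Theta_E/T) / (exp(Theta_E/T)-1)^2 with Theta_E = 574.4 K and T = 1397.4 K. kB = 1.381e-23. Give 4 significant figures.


Step 1: x = Theta_E/T = 574.4/1397.4 = 0.411
Step 2: x^2 = 0.169
Step 3: exp(x) = 1.508
Step 4: c_v = 3*1.381e-23*0.169*1.508/(1.508-1)^2 = 4.085e-23

4.085e-23


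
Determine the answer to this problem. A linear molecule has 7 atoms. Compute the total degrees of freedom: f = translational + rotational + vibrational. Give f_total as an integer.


Step 1: Translational DOF = 3
Step 2: Rotational DOF (linear) = 2
Step 3: Vibrational DOF = 3*7 - 5 = 16
Step 4: Total = 3 + 2 + 16 = 21

21


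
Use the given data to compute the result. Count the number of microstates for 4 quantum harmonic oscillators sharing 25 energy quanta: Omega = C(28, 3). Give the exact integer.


Step 1: Use binomial coefficient C(28, 3)
Step 2: Numerator = 28! / 25!
Step 3: Denominator = 3!
Step 4: Omega = 3276

3276


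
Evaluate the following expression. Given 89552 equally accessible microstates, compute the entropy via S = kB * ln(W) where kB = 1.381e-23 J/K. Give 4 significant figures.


Step 1: ln(W) = ln(89552) = 11.4
Step 2: S = kB * ln(W) = 1.381e-23 * 11.4
Step 3: S = 1.575e-22 J/K

1.575e-22


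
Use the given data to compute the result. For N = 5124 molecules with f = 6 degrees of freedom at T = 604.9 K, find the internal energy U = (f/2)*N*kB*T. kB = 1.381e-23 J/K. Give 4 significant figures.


Step 1: f/2 = 6/2 = 3.0
Step 2: N*kB*T = 5124*1.381e-23*604.9 = 4.28e-17
Step 3: U = 3.0 * 4.28e-17 = 1.284e-16 J

1.284e-16


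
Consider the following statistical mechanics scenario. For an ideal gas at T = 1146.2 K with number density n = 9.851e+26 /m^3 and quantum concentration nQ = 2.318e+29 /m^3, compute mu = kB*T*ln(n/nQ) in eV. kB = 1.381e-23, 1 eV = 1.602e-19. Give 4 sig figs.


Step 1: n/nQ = 9.851e+26/2.318e+29 = 0.00425
Step 2: ln(n/nQ) = -5.461
Step 3: mu = kB*T*ln(n/nQ) = 1.583e-20*-5.461 = -8.644e-20 J
Step 4: Convert to eV: -8.644e-20/1.602e-19 = -0.5396 eV

-0.5396


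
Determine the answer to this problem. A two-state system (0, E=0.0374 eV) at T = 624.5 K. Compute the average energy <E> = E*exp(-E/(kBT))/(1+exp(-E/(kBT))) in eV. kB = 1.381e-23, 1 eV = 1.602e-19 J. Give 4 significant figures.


Step 1: beta*E = 0.0374*1.602e-19/(1.381e-23*624.5) = 0.6947
Step 2: exp(-beta*E) = 0.4992
Step 3: <E> = 0.0374*0.4992/(1+0.4992) = 0.01245 eV

0.01245


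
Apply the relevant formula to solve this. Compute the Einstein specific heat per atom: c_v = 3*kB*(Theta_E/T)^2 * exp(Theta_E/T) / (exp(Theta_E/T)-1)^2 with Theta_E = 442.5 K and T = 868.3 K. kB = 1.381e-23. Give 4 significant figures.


Step 1: x = Theta_E/T = 442.5/868.3 = 0.5096
Step 2: x^2 = 0.2597
Step 3: exp(x) = 1.665
Step 4: c_v = 3*1.381e-23*0.2597*1.665/(1.665-1)^2 = 4.054e-23

4.054e-23


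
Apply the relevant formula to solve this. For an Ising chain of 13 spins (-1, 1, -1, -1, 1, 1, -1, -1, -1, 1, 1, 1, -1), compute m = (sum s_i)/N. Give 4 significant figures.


Step 1: Count up spins (+1): 6, down spins (-1): 7
Step 2: Total magnetization M = 6 - 7 = -1
Step 3: m = M/N = -1/13 = -0.07692

-0.07692


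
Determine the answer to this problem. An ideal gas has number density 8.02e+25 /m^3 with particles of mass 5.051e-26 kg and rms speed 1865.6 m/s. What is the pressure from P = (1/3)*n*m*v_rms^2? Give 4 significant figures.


Step 1: v_rms^2 = 1865.6^2 = 3.48e+06
Step 2: n*m = 8.02e+25*5.051e-26 = 4.051
Step 3: P = (1/3)*4.051*3.48e+06 = 4.7e+06 Pa

4.7e+06


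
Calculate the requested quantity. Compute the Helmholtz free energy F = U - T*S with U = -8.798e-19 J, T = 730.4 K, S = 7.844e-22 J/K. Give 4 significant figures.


Step 1: T*S = 730.4 * 7.844e-22 = 5.729e-19 J
Step 2: F = U - T*S = -8.798e-19 - 5.729e-19
Step 3: F = -1.453e-18 J

-1.453e-18


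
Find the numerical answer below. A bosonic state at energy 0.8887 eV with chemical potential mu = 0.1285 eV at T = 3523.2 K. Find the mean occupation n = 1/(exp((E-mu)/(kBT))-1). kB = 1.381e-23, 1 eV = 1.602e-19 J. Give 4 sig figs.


Step 1: (E - mu) = 0.7602 eV
Step 2: x = (E-mu)*eV/(kB*T) = 0.7602*1.602e-19/(1.381e-23*3523.2) = 2.503
Step 3: exp(x) = 12.22
Step 4: n = 1/(exp(x)-1) = 0.08913

0.08913


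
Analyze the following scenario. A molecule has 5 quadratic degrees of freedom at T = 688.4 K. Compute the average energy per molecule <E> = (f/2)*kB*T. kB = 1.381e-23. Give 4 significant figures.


Step 1: f/2 = 5/2 = 2.5
Step 2: kB*T = 1.381e-23 * 688.4 = 9.507e-21
Step 3: <E> = 2.5 * 9.507e-21 = 2.377e-20 J

2.377e-20


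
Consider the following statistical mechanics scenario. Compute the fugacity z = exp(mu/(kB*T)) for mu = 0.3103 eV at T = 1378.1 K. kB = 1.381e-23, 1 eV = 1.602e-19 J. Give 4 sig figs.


Step 1: Convert mu to Joules: 0.3103*1.602e-19 = 4.971e-20 J
Step 2: kB*T = 1.381e-23*1378.1 = 1.903e-20 J
Step 3: mu/(kB*T) = 2.612
Step 4: z = exp(2.612) = 13.63

13.63


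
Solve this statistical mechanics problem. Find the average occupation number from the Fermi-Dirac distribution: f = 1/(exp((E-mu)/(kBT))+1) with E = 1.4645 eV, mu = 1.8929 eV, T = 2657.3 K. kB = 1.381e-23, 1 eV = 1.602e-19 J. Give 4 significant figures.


Step 1: (E - mu) = 1.4645 - 1.8929 = -0.4284 eV
Step 2: Convert: (E-mu)*eV = -6.863e-20 J
Step 3: x = (E-mu)*eV/(kB*T) = -1.87
Step 4: f = 1/(exp(-1.87)+1) = 0.8665

0.8665


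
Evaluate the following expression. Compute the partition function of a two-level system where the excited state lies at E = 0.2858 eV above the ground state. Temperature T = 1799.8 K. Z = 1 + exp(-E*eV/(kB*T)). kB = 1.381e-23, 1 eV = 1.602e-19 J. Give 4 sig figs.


Step 1: Compute beta*E = E*eV/(kB*T) = 0.2858*1.602e-19/(1.381e-23*1799.8) = 1.842
Step 2: exp(-beta*E) = exp(-1.842) = 0.1585
Step 3: Z = 1 + 0.1585 = 1.158

1.158


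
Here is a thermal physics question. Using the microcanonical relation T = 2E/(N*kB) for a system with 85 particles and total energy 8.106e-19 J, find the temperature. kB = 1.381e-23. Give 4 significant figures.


Step 1: Numerator = 2*E = 2*8.106e-19 = 1.621e-18 J
Step 2: Denominator = N*kB = 85*1.381e-23 = 1.174e-21
Step 3: T = 1.621e-18 / 1.174e-21 = 1381 K

1381


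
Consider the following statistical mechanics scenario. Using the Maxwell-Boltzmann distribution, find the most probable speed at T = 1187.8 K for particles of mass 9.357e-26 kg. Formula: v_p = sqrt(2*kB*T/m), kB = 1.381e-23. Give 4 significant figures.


Step 1: Numerator = 2*kB*T = 2*1.381e-23*1187.8 = 3.281e-20
Step 2: Ratio = 3.281e-20 / 9.357e-26 = 3.506e+05
Step 3: v_p = sqrt(3.506e+05) = 592.1 m/s

592.1
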